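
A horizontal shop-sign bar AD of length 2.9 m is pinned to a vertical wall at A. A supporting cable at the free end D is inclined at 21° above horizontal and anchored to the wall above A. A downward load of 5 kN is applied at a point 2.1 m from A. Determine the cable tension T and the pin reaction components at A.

ΣM about A: T·sin21°·2.9 − 5·2.1 = 0 → T = 10.5/(2.9·0.358368) = 10.1033 ≈ 10.10 kN.
ΣF_x = 0: A_x − T·cos21° = 0 → A_x = 10.1033 × 0.93358 = 9.432 kN.
ΣF_y = 0: A_y + T·sin21° − 5 = 0 → A_y = 5 − 10.1033 × 0.358368 = 1.379 kN.

T = 10.10 kN, A_x = 9.432 kN, A_y = 1.379 kN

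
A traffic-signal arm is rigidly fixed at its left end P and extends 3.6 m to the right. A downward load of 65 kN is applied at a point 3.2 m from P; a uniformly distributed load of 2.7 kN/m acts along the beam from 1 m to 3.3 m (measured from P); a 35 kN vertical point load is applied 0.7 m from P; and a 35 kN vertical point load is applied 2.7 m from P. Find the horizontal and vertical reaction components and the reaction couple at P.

P_x = 0, P_y = 141.2 kN, M_P = 340.4 kN·m

Resultant of the distributed load: 2.7 × 2.3 = 6.21 kN at 2.15 m from P.
ΣF_x = 0: P_x = 0.
ΣF_y = 0: P_y − 65 − 2.7·2.3 − 35 − 35 = 0 → P_y = 141.2 kN.
ΣM about P: M_P − 65·3.2 − (2.7·2.3)·2.15 − 35·0.7 − 35·2.7 = 0 → M_P = 340.4 kN·m.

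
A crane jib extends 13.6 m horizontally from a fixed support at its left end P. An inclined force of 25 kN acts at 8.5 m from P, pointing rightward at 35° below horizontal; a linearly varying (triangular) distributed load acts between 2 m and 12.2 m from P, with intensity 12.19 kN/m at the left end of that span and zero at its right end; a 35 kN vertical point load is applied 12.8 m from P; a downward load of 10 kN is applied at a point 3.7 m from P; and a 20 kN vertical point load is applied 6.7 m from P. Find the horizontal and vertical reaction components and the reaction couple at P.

Resultant of the triangular load: ½ × 12.19 × 10.2 = 62.169 kN, acting at 5.4 m from P (one-third of the span from the peak).
ΣF_x = 0: P_x + 25·cos35° = 0 → P_x = -20.48 kN.
ΣF_y = 0: P_y − 25·sin35° − ½·12.19·10.2 − 35 − 10 − 20 = 0 → P_y = 141.5 kN.
ΣM about P: M_P − 25·sin35°·8.5 − (½·12.19·10.2)·5.4 − 35·12.8 − 10·3.7 − 20·6.7 = 0 → M_P = 1077 kN·m.

P_x = -20.48 kN, P_y = 141.5 kN, M_P = 1077 kN·m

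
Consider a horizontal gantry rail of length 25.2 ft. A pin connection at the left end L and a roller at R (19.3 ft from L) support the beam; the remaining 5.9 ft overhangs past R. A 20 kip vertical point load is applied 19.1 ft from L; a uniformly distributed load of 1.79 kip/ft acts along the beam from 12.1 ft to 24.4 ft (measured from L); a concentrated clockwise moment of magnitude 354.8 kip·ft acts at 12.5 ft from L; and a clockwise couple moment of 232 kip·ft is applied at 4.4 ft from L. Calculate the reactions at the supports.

L_x = 0, L_y = -29.00 kip, R_y = 71.02 kip

Resultant of the distributed load: 1.79 × 12.3 = 22.017 kip at 18.25 ft from L.
Taking moments about L: R_y·19.3 − 20·19.1 − (1.79·12.3)·18.25 − 354.8 − 232 = 0 → R_y = 1370.61025/19.3 = 71.0161 ≈ 71.02 kip.
ΣF_y = 0: L_y + 71.0161 − 20 − 1.79·12.3 = 0 → L_y = -29.00 kip.
ΣF_x = 0: no horizontal applied forces, so L_x = 0.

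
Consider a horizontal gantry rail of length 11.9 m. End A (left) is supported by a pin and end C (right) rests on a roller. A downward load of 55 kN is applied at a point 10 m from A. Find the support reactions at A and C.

A_x = 0, A_y = 8.782 kN, C_y = 46.22 kN

Taking moments about A: C_y·11.9 − 55·10 = 0 → C_y = 550/11.9 = 46.2185 ≈ 46.22 kN.
ΣF_y = 0: A_y + 46.2185 − 55 = 0 → A_y = 8.782 kN.
ΣF_x = 0: no horizontal applied forces, so A_x = 0.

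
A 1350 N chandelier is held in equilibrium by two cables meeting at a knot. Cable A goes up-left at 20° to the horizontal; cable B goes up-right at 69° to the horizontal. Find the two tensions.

T_A = 483.9 N, T_B = 1269 N

ΣF_x = 0: −T_A·cos20° + T_B·cos69° = 0 → T_B = 2.62214·T_A.
ΣF_y = 0: T_A·sin20° + T_B·sin69° = 1350.
Substitute: T_A·(0.34202 + 2.62214·0.93358) = 1350 → T_A = 483.871 ≈ 483.9 N.
Then T_B = 2.62214 × 483.871 = 1269 N.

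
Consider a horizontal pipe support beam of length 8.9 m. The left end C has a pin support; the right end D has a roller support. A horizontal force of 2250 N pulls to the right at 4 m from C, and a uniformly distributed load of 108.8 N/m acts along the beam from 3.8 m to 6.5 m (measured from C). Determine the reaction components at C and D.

Resultant of the distributed load: 108.8 × 2.7 = 293.76 N at 5.15 m from C.
Moments about C: D_y·8.9 − (108.8·2.7)·5.15 = 0 → D_y = 1512.864/8.9 = 169.985 ≈ 170.0 N.
ΣF_y = 0: C_y + 169.985 − 108.8·2.7 = 0 → C_y = 123.8 N.
ΣF_x = 0: C_x + 2250 = 0 → C_x = -2250 N.

C_x = -2250 N, C_y = 123.8 N, D_y = 170.0 N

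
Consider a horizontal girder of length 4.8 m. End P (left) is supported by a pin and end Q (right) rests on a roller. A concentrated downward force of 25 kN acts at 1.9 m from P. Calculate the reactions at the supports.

ΣM about P: Q_y·4.8 − 25·1.9 = 0 → Q_y = 47.5/4.8 = 9.89583 ≈ 9.896 kN.
ΣF_y = 0: P_y + 9.89583 − 25 = 0 → P_y = 15.10 kN.
ΣF_x = 0: no horizontal applied forces, so P_x = 0.

P_x = 0, P_y = 15.10 kN, Q_y = 9.896 kN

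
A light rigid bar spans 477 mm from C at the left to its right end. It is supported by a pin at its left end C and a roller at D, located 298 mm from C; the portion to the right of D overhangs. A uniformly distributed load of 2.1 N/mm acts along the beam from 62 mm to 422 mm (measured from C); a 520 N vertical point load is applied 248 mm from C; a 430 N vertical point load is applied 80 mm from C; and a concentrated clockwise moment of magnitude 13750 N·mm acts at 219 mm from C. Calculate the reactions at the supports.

C_x = 0, C_y = 497.7 N, D_y = 1208 N

Resultant of the distributed load: 2.1 × 360 = 756 N at 242 mm from C.
Moments about C: D_y·298 − (2.1·360)·242 − 520·248 − 430·80 − 13750 = 0 → D_y = 360062/298 = 1208.26 ≈ 1208 N.
ΣF_y = 0: C_y + 1208.26 − 2.1·360 − 520 − 430 = 0 → C_y = 497.7 N.
ΣF_x = 0: no horizontal applied forces, so C_x = 0.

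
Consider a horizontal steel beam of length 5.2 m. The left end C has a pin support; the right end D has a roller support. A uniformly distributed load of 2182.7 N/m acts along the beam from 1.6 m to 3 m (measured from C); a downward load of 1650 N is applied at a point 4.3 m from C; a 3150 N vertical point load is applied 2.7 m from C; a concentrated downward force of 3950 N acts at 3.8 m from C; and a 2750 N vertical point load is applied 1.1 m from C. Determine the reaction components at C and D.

Resultant of the distributed load: 2182.7 × 1.4 = 3055.78 N at 2.3 m from C.
Taking moments about C: D_y·5.2 − (2182.7·1.4)·2.3 − 1650·4.3 − 3150·2.7 − 3950·3.8 − 2750·1.1 = 0 → D_y = 40663.294/5.2 = 7819.86 ≈ 7820 N.
ΣF_y = 0: C_y + 7819.86 − 2182.7·1.4 − 1650 − 3150 − 3950 − 2750 = 0 → C_y = 6736 N.
ΣF_x = 0: no horizontal applied forces, so C_x = 0.

C_x = 0, C_y = 6736 N, D_y = 7820 N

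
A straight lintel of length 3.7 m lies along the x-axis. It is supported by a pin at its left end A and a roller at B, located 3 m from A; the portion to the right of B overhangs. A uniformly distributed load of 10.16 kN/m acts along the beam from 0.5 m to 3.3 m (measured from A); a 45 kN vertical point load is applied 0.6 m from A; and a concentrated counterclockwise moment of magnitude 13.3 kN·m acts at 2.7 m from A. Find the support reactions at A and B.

A_x = 0, A_y = 50.86 kN, B_y = 22.58 kN

Resultant of the distributed load: 10.16 × 2.8 = 28.448 kN at 1.9 m from A.
ΣM about A: B_y·3 − (10.16·2.8)·1.9 − 45·0.6 + 13.3 = 0 → B_y = 67.7512/3 = 22.5837 ≈ 22.58 kN.
ΣF_y = 0: A_y + 22.5837 − 10.16·2.8 − 45 = 0 → A_y = 50.86 kN.
ΣF_x = 0: no horizontal applied forces, so A_x = 0.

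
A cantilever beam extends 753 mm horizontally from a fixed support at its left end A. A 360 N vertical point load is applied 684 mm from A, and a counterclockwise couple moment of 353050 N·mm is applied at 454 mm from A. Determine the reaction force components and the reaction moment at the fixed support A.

A_x = 0, A_y = 360.0 N, M_A = -106800 N·mm

ΣF_x = 0: A_x = 0.
ΣF_y = 0: A_y − 360 = 0 → A_y = 360.0 N.
ΣM about A: M_A − 360·684 + 353050 = 0 → M_A = -106800 N·mm.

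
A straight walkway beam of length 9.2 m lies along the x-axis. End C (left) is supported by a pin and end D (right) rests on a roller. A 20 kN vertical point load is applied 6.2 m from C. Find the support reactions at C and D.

C_x = 0, C_y = 6.522 kN, D_y = 13.48 kN

Taking moments about C: D_y·9.2 − 20·6.2 = 0 → D_y = 124/9.2 = 13.4783 ≈ 13.48 kN.
ΣF_y = 0: C_y + 13.4783 − 20 = 0 → C_y = 6.522 kN.
ΣF_x = 0: no horizontal applied forces, so C_x = 0.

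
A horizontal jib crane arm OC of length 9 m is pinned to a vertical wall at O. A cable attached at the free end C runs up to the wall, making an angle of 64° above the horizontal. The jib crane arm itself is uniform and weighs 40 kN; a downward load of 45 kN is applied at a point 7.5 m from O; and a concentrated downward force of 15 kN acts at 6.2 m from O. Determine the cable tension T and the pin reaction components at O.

T = 75.47 kN, O_x = 33.08 kN, O_y = 32.17 kN

ΣM about O: T·sin64°·9 − 40·4.5 − 45·7.5 − 15·6.2 = 0 → T = 610.5/(9·0.898794) = 75.4715 ≈ 75.47 kN.
ΣF_x = 0: O_x − T·cos64° = 0 → O_x = 75.4715 × 0.438371 = 33.08 kN.
ΣF_y = 0: O_y + T·sin64° − 40 − 45 − 15 = 0 → O_y = 100 − 75.4715 × 0.898794 = 32.17 kN.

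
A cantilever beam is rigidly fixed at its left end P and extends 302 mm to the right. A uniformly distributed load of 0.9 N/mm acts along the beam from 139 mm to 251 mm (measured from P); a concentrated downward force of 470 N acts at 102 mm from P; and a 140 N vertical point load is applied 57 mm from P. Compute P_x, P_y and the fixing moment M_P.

Resultant of the distributed load: 0.9 × 112 = 100.8 N at 195 mm from P.
ΣF_x = 0: P_x = 0.
ΣF_y = 0: P_y − 0.9·112 − 470 − 140 = 0 → P_y = 710.8 N.
ΣM about P: M_P − (0.9·112)·195 − 470·102 − 140·57 = 0 → M_P = 75580 N·mm.

P_x = 0, P_y = 710.8 N, M_P = 75580 N·mm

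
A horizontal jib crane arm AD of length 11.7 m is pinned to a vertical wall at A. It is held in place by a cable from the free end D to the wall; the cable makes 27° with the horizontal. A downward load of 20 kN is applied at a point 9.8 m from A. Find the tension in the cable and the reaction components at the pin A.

T = 36.90 kN, A_x = 32.88 kN, A_y = 3.248 kN

ΣM about A: T·sin27°·11.7 − 20·9.8 = 0 → T = 196/(11.7·0.45399) = 36.8998 ≈ 36.90 kN.
ΣF_x = 0: A_x − T·cos27° = 0 → A_x = 36.8998 × 0.891007 = 32.88 kN.
ΣF_y = 0: A_y + T·sin27° − 20 = 0 → A_y = 20 − 36.8998 × 0.45399 = 3.248 kN.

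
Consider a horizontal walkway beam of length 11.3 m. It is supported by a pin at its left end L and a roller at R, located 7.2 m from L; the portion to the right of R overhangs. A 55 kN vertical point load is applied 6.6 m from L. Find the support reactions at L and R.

Moments about L: R_y·7.2 − 55·6.6 = 0 → R_y = 363/7.2 = 50.4167 ≈ 50.42 kN.
ΣF_y = 0: L_y + 50.4167 − 55 = 0 → L_y = 4.583 kN.
ΣF_x = 0: no horizontal applied forces, so L_x = 0.

L_x = 0, L_y = 4.583 kN, R_y = 50.42 kN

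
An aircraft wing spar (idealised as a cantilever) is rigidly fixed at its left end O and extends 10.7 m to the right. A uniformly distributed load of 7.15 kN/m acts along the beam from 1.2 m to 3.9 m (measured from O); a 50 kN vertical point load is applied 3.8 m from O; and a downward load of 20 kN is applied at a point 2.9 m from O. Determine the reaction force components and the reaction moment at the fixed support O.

O_x = 0, O_y = 89.31 kN, M_O = 297.2 kN·m

Resultant of the distributed load: 7.15 × 2.7 = 19.305 kN at 2.55 m from O.
ΣF_x = 0: O_x = 0.
ΣF_y = 0: O_y − 7.15·2.7 − 50 − 20 = 0 → O_y = 89.31 kN.
ΣM about O: M_O − (7.15·2.7)·2.55 − 50·3.8 − 20·2.9 = 0 → M_O = 297.2 kN·m.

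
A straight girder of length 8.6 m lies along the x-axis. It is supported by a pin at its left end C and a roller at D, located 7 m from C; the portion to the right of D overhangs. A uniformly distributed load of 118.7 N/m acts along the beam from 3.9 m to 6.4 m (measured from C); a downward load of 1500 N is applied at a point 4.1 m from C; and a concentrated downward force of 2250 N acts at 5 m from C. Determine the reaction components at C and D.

C_x = 0, C_y = 1343 N, D_y = 2704 N

Resultant of the distributed load: 118.7 × 2.5 = 296.75 N at 5.15 m from C.
Moments about C: D_y·7 − (118.7·2.5)·5.15 − 1500·4.1 − 2250·5 = 0 → D_y = 18928.2625/7 = 2704.04 ≈ 2704 N.
ΣF_y = 0: C_y + 2704.04 − 118.7·2.5 − 1500 − 2250 = 0 → C_y = 1343 N.
ΣF_x = 0: no horizontal applied forces, so C_x = 0.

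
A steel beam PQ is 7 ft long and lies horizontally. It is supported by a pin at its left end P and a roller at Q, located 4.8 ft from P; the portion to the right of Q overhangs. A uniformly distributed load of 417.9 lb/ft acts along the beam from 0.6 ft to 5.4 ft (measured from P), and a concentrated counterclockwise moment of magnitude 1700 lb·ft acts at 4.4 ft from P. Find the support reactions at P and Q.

Resultant of the distributed load: 417.9 × 4.8 = 2005.92 lb at 3 ft from P.
ΣM about P: Q_y·4.8 − (417.9·4.8)·3 + 1700 = 0 → Q_y = 4317.76/4.8 = 899.533 ≈ 899.5 lb.
ΣF_y = 0: P_y + 899.533 − 417.9·4.8 = 0 → P_y = 1106 lb.
ΣF_x = 0: no horizontal applied forces, so P_x = 0.

P_x = 0, P_y = 1106 lb, Q_y = 899.5 lb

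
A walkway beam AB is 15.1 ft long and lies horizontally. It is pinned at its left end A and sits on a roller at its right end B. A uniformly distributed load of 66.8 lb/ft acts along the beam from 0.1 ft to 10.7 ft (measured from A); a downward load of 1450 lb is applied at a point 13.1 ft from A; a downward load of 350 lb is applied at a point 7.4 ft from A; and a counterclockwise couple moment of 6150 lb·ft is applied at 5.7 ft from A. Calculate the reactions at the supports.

Resultant of the distributed load: 66.8 × 10.6 = 708.08 lb at 5.4 ft from A.
Taking moments about A: B_y·15.1 − (66.8·10.6)·5.4 − 1450·13.1 − 350·7.4 + 6150 = 0 → B_y = 19258.632/15.1 = 1275.41 ≈ 1275 lb.
ΣF_y = 0: A_y + 1275.41 − 66.8·10.6 − 1450 − 350 = 0 → A_y = 1233 lb.
ΣF_x = 0: no horizontal applied forces, so A_x = 0.

A_x = 0, A_y = 1233 lb, B_y = 1275 lb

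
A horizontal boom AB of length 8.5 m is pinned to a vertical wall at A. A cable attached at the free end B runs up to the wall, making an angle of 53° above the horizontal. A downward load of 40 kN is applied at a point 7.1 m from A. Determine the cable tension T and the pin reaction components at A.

ΣM about A: T·sin53°·8.5 − 40·7.1 = 0 → T = 284/(8.5·0.798636) = 41.836 ≈ 41.84 kN.
ΣF_x = 0: A_x − T·cos53° = 0 → A_x = 41.836 × 0.601815 = 25.18 kN.
ΣF_y = 0: A_y + T·sin53° − 40 = 0 → A_y = 40 − 41.836 × 0.798636 = 6.588 kN.

T = 41.84 kN, A_x = 25.18 kN, A_y = 6.588 kN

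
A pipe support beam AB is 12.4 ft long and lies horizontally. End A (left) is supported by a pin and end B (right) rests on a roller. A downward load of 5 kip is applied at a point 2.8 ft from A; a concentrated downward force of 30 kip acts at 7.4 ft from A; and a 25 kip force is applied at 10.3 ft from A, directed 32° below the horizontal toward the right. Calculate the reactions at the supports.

ΣM about A: B_y·12.4 − 5·2.8 − 30·7.4 − 25·sin32°·10.3 = 0 → B_y = 372.454/12.4 = 30.0366 ≈ 30.04 kip.
ΣF_y = 0: A_y + 30.0366 − 5 − 30 − 25·sin32° = 0 → A_y = 18.21 kip.
ΣF_x = 0: A_x + 25·cos32° = 0 → A_x = -21.20 kip.

A_x = -21.20 kip, A_y = 18.21 kip, B_y = 30.04 kip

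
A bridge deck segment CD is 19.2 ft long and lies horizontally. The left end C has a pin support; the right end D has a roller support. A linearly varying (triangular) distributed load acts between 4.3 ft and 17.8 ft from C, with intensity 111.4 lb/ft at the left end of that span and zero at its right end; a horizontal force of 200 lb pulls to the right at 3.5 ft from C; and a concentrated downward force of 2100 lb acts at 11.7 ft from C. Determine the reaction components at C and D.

C_x = -200.0 lb, C_y = 1228 lb, D_y = 1624 lb

Resultant of the triangular load: ½ × 111.4 × 13.5 = 751.95 lb, acting at 8.8 ft from C (one-third of the span from the peak).
Taking moments about C: D_y·19.2 − (½·111.4·13.5)·8.8 − 2100·11.7 = 0 → D_y = 31187.16/19.2 = 1624.33 ≈ 1624 lb.
ΣF_y = 0: C_y + 1624.33 − ½·111.4·13.5 − 2100 = 0 → C_y = 1228 lb.
ΣF_x = 0: C_x + 200 = 0 → C_x = -200.0 lb.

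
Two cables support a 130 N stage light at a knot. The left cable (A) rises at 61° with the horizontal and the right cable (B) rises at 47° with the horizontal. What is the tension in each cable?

T_A = 93.22 N, T_B = 66.27 N

ΣF_x = 0: −T_A·cos61° + T_B·cos47° = 0 → T_B = 0.710866·T_A.
ΣF_y = 0: T_A·sin61° + T_B·sin47° = 130.
Substitute: T_A·(0.87462 + 0.710866·0.731354) = 130 → T_A = 93.2224 ≈ 93.22 N.
Then T_B = 0.710866 × 93.2224 = 66.27 N.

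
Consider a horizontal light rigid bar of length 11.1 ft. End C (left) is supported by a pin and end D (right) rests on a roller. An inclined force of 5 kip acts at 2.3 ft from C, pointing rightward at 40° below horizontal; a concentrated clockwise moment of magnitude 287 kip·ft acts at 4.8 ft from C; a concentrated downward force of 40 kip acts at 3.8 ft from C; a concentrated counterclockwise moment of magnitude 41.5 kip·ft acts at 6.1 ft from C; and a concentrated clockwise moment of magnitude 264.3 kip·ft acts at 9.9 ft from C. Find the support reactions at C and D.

C_x = -3.830 kip, C_y = -17.07 kip, D_y = 60.29 kip

ΣM about C: D_y·11.1 − 5·sin40°·2.3 − 287 − 40·3.8 + 41.5 − 264.3 = 0 → D_y = 669.192/11.1 = 60.2876 ≈ 60.29 kip.
ΣF_y = 0: C_y + 60.2876 − 5·sin40° − 40 = 0 → C_y = -17.07 kip.
ΣF_x = 0: C_x + 5·cos40° = 0 → C_x = -3.830 kip.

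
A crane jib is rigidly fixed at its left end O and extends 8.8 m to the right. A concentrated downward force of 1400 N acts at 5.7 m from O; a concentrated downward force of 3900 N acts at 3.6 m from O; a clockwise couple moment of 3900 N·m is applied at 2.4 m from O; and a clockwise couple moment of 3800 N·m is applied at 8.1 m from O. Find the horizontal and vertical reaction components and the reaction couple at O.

O_x = 0, O_y = 5300 N, M_O = 29720 N·m

ΣF_x = 0: O_x = 0.
ΣF_y = 0: O_y − 1400 − 3900 = 0 → O_y = 5300 N.
ΣM about O: M_O − 1400·5.7 − 3900·3.6 − 3900 − 3800 = 0 → M_O = 29720 N·m.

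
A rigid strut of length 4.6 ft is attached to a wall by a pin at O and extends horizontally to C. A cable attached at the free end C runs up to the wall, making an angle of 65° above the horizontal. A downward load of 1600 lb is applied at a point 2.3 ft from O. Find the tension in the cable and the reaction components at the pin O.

ΣM about O: T·sin65°·4.6 − 1600·2.3 = 0 → T = 3680/(4.6·0.906308) = 882.702 ≈ 882.7 lb.
ΣF_x = 0: O_x − T·cos65° = 0 → O_x = 882.702 × 0.422618 = 373.0 lb.
ΣF_y = 0: O_y + T·sin65° − 1600 = 0 → O_y = 1600 − 882.702 × 0.906308 = 800.0 lb.

T = 882.7 lb, O_x = 373.0 lb, O_y = 800.0 lb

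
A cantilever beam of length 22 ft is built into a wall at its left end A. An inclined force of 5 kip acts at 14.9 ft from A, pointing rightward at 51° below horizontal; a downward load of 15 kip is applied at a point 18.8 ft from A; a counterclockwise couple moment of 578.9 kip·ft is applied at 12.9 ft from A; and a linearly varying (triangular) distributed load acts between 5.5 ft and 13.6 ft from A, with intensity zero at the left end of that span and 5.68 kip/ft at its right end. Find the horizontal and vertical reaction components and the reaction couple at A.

Resultant of the triangular load: ½ × 5.68 × 8.1 = 23.004 kip, acting at 10.9 ft from A (one-third of the span from the peak).
ΣF_x = 0: A_x + 5·cos51° = 0 → A_x = -3.147 kip.
ΣF_y = 0: A_y − 5·sin51° − 15 − ½·5.68·8.1 = 0 → A_y = 41.89 kip.
ΣM about A: M_A − 5·sin51°·14.9 − 15·18.8 + 578.9 − (½·5.68·8.1)·10.9 = 0 → M_A = 11.74 kip·ft.

A_x = -3.147 kip, A_y = 41.89 kip, M_A = 11.74 kip·ft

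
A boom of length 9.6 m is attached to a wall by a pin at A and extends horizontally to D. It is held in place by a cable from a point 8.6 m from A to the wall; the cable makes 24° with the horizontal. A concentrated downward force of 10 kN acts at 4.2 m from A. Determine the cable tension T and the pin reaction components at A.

ΣM about A: T·sin24°·8.6 − 10·4.2 = 0 → T = 42/(8.6·0.406737) = 12.0071 ≈ 12.01 kN.
ΣF_x = 0: A_x − T·cos24° = 0 → A_x = 12.0071 × 0.913545 = 10.97 kN.
ΣF_y = 0: A_y + T·sin24° − 10 = 0 → A_y = 10 − 12.0071 × 0.406737 = 5.116 kN.

T = 12.01 kN, A_x = 10.97 kN, A_y = 5.116 kN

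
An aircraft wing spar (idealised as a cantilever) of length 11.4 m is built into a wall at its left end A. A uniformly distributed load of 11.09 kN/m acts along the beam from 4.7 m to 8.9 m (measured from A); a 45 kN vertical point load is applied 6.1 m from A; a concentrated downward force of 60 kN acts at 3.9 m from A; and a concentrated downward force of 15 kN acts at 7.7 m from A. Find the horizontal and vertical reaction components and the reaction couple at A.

A_x = 0, A_y = 166.6 kN, M_A = 940.7 kN·m

Resultant of the distributed load: 11.09 × 4.2 = 46.578 kN at 6.8 m from A.
ΣF_x = 0: A_x = 0.
ΣF_y = 0: A_y − 11.09·4.2 − 45 − 60 − 15 = 0 → A_y = 166.6 kN.
ΣM about A: M_A − (11.09·4.2)·6.8 − 45·6.1 − 60·3.9 − 15·7.7 = 0 → M_A = 940.7 kN·m.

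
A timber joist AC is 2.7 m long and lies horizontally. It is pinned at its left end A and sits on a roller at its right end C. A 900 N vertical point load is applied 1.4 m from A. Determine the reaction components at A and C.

A_x = 0, A_y = 433.3 N, C_y = 466.7 N

Taking moments about A: C_y·2.7 − 900·1.4 = 0 → C_y = 1260/2.7 = 466.667 ≈ 466.7 N.
ΣF_y = 0: A_y + 466.667 − 900 = 0 → A_y = 433.3 N.
ΣF_x = 0: no horizontal applied forces, so A_x = 0.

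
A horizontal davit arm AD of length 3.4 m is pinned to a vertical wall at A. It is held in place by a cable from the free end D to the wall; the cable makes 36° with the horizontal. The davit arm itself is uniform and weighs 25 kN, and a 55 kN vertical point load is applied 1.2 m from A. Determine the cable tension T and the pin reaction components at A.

T = 54.29 kN, A_x = 43.92 kN, A_y = 48.09 kN

ΣM about A: T·sin36°·3.4 − 25·1.7 − 55·1.2 = 0 → T = 108.5/(3.4·0.587785) = 54.2916 ≈ 54.29 kN.
ΣF_x = 0: A_x − T·cos36° = 0 → A_x = 54.2916 × 0.809017 = 43.92 kN.
ΣF_y = 0: A_y + T·sin36° − 25 − 55 = 0 → A_y = 80 − 54.2916 × 0.587785 = 48.09 kN.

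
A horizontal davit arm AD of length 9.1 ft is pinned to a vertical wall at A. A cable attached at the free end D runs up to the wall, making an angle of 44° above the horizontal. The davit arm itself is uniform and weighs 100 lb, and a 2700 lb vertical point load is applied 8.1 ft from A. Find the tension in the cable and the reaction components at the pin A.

ΣM about A: T·sin44°·9.1 − 100·4.55 − 2700·8.1 = 0 → T = 22325/(9.1·0.694658) = 3531.66 ≈ 3532 lb.
ΣF_x = 0: A_x − T·cos44° = 0 → A_x = 3531.66 × 0.71934 = 2540 lb.
ΣF_y = 0: A_y + T·sin44° − 100 − 2700 = 0 → A_y = 2800 − 3531.66 × 0.694658 = 346.7 lb.

T = 3532 lb, A_x = 2540 lb, A_y = 346.7 lb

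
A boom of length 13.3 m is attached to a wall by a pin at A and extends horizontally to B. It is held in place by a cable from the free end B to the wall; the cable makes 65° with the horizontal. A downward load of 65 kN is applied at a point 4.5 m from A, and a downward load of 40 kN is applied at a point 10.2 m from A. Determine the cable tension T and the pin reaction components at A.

T = 58.11 kN, A_x = 24.56 kN, A_y = 52.33 kN

ΣM about A: T·sin65°·13.3 − 65·4.5 − 40·10.2 = 0 → T = 700.5/(13.3·0.906308) = 58.114 ≈ 58.11 kN.
ΣF_x = 0: A_x − T·cos65° = 0 → A_x = 58.114 × 0.422618 = 24.56 kN.
ΣF_y = 0: A_y + T·sin65° − 65 − 40 = 0 → A_y = 105 − 58.114 × 0.906308 = 52.33 kN.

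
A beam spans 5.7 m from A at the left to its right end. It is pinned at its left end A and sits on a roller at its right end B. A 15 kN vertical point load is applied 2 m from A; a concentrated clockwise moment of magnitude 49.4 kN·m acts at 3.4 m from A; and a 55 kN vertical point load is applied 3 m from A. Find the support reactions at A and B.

Taking moments about A: B_y·5.7 − 15·2 − 49.4 − 55·3 = 0 → B_y = 244.4/5.7 = 42.8772 ≈ 42.88 kN.
ΣF_y = 0: A_y + 42.8772 − 15 − 55 = 0 → A_y = 27.12 kN.
ΣF_x = 0: no horizontal applied forces, so A_x = 0.

A_x = 0, A_y = 27.12 kN, B_y = 42.88 kN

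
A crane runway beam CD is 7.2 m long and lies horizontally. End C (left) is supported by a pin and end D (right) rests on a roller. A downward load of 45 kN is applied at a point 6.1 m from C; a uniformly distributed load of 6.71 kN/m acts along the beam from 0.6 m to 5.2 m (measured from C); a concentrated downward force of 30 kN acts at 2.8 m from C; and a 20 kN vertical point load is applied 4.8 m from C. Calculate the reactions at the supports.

C_x = 0, C_y = 50.31 kN, D_y = 75.56 kN

Resultant of the distributed load: 6.71 × 4.6 = 30.866 kN at 2.9 m from C.
Moments about C: D_y·7.2 − 45·6.1 − (6.71·4.6)·2.9 − 30·2.8 − 20·4.8 = 0 → D_y = 544.0114/7.2 = 75.5571 ≈ 75.56 kN.
ΣF_y = 0: C_y + 75.5571 − 45 − 6.71·4.6 − 30 − 20 = 0 → C_y = 50.31 kN.
ΣF_x = 0: no horizontal applied forces, so C_x = 0.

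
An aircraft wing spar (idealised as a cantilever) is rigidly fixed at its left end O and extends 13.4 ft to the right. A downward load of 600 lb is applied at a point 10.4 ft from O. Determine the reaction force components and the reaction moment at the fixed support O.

O_x = 0, O_y = 600.0 lb, M_O = 6240 lb·ft

ΣF_x = 0: O_x = 0.
ΣF_y = 0: O_y − 600 = 0 → O_y = 600.0 lb.
ΣM about O: M_O − 600·10.4 = 0 → M_O = 6240 lb·ft.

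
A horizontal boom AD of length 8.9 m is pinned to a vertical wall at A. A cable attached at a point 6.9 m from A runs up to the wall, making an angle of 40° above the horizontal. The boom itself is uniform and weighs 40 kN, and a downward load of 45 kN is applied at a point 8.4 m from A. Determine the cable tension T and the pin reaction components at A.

T = 125.4 kN, A_x = 96.03 kN, A_y = 4.420 kN

ΣM about A: T·sin40°·6.9 − 40·4.45 − 45·8.4 = 0 → T = 556/(6.9·0.642788) = 125.36 ≈ 125.4 kN.
ΣF_x = 0: A_x − T·cos40° = 0 → A_x = 125.36 × 0.766044 = 96.03 kN.
ΣF_y = 0: A_y + T·sin40° − 40 − 45 = 0 → A_y = 85 − 125.36 × 0.642788 = 4.420 kN.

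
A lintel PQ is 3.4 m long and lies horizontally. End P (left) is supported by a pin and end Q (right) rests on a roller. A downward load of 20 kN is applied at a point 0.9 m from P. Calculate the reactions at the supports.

P_x = 0, P_y = 14.71 kN, Q_y = 5.294 kN

Taking moments about P: Q_y·3.4 − 20·0.9 = 0 → Q_y = 18/3.4 = 5.29412 ≈ 5.294 kN.
ΣF_y = 0: P_y + 5.29412 − 20 = 0 → P_y = 14.71 kN.
ΣF_x = 0: no horizontal applied forces, so P_x = 0.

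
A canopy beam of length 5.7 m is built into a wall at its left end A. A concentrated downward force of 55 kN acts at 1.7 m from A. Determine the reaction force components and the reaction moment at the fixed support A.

ΣF_x = 0: A_x = 0.
ΣF_y = 0: A_y − 55 = 0 → A_y = 55.00 kN.
ΣM about A: M_A − 55·1.7 = 0 → M_A = 93.50 kN·m.

A_x = 0, A_y = 55.00 kN, M_A = 93.50 kN·m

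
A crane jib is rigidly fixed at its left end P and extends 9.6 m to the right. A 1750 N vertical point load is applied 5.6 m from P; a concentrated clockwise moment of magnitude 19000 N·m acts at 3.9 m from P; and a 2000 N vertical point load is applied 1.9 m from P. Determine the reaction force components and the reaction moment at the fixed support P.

P_x = 0, P_y = 3750 N, M_P = 32600 N·m

ΣF_x = 0: P_x = 0.
ΣF_y = 0: P_y − 1750 − 2000 = 0 → P_y = 3750 N.
ΣM about P: M_P − 1750·5.6 − 19000 − 2000·1.9 = 0 → M_P = 32600 N·m.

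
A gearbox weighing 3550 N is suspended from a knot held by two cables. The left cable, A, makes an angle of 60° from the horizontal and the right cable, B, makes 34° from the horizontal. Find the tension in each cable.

ΣF_x = 0: −T_A·cos60° + T_B·cos34° = 0 → T_B = 0.603109·T_A.
ΣF_y = 0: T_A·sin60° + T_B·sin34° = 3550.
Substitute: T_A·(0.866025 + 0.603109·0.559193) = 3550 → T_A = 2950.27 ≈ 2950 N.
Then T_B = 0.603109 × 2950.27 = 1779 N.

T_A = 2950 N, T_B = 1779 N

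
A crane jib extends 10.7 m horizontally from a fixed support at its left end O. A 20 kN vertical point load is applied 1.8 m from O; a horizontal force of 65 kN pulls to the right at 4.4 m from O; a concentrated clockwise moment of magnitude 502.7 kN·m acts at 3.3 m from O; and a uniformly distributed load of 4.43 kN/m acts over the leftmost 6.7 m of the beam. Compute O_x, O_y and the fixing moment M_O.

Resultant of the distributed load: 4.43 × 6.7 = 29.681 kN at 3.35 m from O.
ΣF_x = 0: O_x + 65 = 0 → O_x = -65.00 kN.
ΣF_y = 0: O_y − 20 − 4.43·6.7 = 0 → O_y = 49.68 kN.
ΣM about O: M_O − 20·1.8 − 502.7 − (4.43·6.7)·3.35 = 0 → M_O = 638.1 kN·m.

O_x = -65.00 kN, O_y = 49.68 kN, M_O = 638.1 kN·m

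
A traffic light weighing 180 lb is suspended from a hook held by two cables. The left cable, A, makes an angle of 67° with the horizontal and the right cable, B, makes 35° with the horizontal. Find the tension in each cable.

T_A = 150.7 lb, T_B = 71.90 lb

ΣF_x = 0: −T_A·cos67° + T_B·cos35° = 0 → T_B = 0.476995·T_A.
ΣF_y = 0: T_A·sin67° + T_B·sin35° = 180.
Substitute: T_A·(0.920505 + 0.476995·0.573576) = 180 → T_A = 150.741 ≈ 150.7 lb.
Then T_B = 0.476995 × 150.741 = 71.90 lb.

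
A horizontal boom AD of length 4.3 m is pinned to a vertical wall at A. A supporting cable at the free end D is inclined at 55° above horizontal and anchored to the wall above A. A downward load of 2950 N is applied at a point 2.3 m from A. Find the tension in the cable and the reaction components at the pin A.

T = 1926 N, A_x = 1105 N, A_y = 1372 N

ΣM about A: T·sin55°·4.3 − 2950·2.3 = 0 → T = 6785/(4.3·0.819152) = 1926.27 ≈ 1926 N.
ΣF_x = 0: A_x − T·cos55° = 0 → A_x = 1926.27 × 0.573576 = 1105 N.
ΣF_y = 0: A_y + T·sin55° − 2950 = 0 → A_y = 2950 − 1926.27 × 0.819152 = 1372 N.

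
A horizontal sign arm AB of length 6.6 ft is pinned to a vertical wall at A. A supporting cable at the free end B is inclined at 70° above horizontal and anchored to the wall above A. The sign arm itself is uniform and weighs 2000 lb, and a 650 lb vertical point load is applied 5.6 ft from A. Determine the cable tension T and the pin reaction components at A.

T = 1651 lb, A_x = 564.7 lb, A_y = 1098 lb

ΣM about A: T·sin70°·6.6 − 2000·3.3 − 650·5.6 = 0 → T = 10240/(6.6·0.939693) = 1651.09 ≈ 1651 lb.
ΣF_x = 0: A_x − T·cos70° = 0 → A_x = 1651.09 × 0.34202 = 564.7 lb.
ΣF_y = 0: A_y + T·sin70° − 2000 − 650 = 0 → A_y = 2650 − 1651.09 × 0.939693 = 1098 lb.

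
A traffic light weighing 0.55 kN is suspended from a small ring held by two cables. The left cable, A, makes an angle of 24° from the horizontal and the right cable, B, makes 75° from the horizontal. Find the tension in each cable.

ΣF_x = 0: −T_A·cos24° + T_B·cos75° = 0 → T_B = 3.52967·T_A.
ΣF_y = 0: T_A·sin24° + T_B·sin75° = 0.55.
Substitute: T_A·(0.406737 + 3.52967·0.965926) = 0.55 → T_A = 0.144125 ≈ 0.1441 kN.
Then T_B = 3.52967 × 0.144125 = 0.5087 kN.

T_A = 0.1441 kN, T_B = 0.5087 kN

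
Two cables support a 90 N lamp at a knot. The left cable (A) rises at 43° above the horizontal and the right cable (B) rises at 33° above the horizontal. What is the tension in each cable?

ΣF_x = 0: −T_A·cos43° + T_B·cos33° = 0 → T_B = 0.872039·T_A.
ΣF_y = 0: T_A·sin43° + T_B·sin33° = 90.
Substitute: T_A·(0.681998 + 0.872039·0.544639) = 90 → T_A = 77.7911 ≈ 77.79 N.
Then T_B = 0.872039 × 77.7911 = 67.84 N.

T_A = 77.79 N, T_B = 67.84 N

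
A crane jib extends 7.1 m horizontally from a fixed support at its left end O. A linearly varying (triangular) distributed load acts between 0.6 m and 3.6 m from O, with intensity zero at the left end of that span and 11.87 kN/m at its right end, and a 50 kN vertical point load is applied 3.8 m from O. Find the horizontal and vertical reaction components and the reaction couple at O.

Resultant of the triangular load: ½ × 11.87 × 3 = 17.805 kN, acting at 2.6 m from O (one-third of the span from the peak).
ΣF_x = 0: O_x = 0.
ΣF_y = 0: O_y − ½·11.87·3 − 50 = 0 → O_y = 67.81 kN.
ΣM about O: M_O − (½·11.87·3)·2.6 − 50·3.8 = 0 → M_O = 236.3 kN·m.

O_x = 0, O_y = 67.81 kN, M_O = 236.3 kN·m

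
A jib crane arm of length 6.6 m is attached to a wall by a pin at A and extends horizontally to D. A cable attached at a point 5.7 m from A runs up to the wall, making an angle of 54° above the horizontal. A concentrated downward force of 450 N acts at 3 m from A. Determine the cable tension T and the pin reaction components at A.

T = 292.8 N, A_x = 172.1 N, A_y = 213.2 N

ΣM about A: T·sin54°·5.7 − 450·3 = 0 → T = 1350/(5.7·0.809017) = 292.753 ≈ 292.8 N.
ΣF_x = 0: A_x − T·cos54° = 0 → A_x = 292.753 × 0.587785 = 172.1 N.
ΣF_y = 0: A_y + T·sin54° − 450 = 0 → A_y = 450 − 292.753 × 0.809017 = 213.2 N.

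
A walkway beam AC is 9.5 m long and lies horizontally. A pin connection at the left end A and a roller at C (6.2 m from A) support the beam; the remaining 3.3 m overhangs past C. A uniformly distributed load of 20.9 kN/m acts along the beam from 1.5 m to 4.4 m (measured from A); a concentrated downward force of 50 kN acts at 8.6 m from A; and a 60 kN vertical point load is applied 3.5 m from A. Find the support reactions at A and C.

A_x = 0, A_y = 38.55 kN, C_y = 132.1 kN

Resultant of the distributed load: 20.9 × 2.9 = 60.61 kN at 2.95 m from A.
Moments about A: C_y·6.2 − (20.9·2.9)·2.95 − 50·8.6 − 60·3.5 = 0 → C_y = 818.7995/6.2 = 132.064 ≈ 132.1 kN.
ΣF_y = 0: A_y + 132.064 − 20.9·2.9 − 50 − 60 = 0 → A_y = 38.55 kN.
ΣF_x = 0: no horizontal applied forces, so A_x = 0.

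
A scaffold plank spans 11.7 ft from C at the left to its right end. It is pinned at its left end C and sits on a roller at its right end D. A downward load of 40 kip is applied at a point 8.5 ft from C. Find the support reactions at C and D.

Taking moments about C: D_y·11.7 − 40·8.5 = 0 → D_y = 340/11.7 = 29.0598 ≈ 29.06 kip.
ΣF_y = 0: C_y + 29.0598 − 40 = 0 → C_y = 10.94 kip.
ΣF_x = 0: no horizontal applied forces, so C_x = 0.

C_x = 0, C_y = 10.94 kip, D_y = 29.06 kip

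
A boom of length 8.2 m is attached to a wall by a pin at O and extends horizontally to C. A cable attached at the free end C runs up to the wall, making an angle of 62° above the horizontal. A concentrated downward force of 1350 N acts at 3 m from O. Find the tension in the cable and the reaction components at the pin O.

ΣM about O: T·sin62°·8.2 − 1350·3 = 0 → T = 4050/(8.2·0.882948) = 559.379 ≈ 559.4 N.
ΣF_x = 0: O_x − T·cos62° = 0 → O_x = 559.379 × 0.469472 = 262.6 N.
ΣF_y = 0: O_y + T·sin62° − 1350 = 0 → O_y = 1350 − 559.379 × 0.882948 = 856.1 N.

T = 559.4 N, O_x = 262.6 N, O_y = 856.1 N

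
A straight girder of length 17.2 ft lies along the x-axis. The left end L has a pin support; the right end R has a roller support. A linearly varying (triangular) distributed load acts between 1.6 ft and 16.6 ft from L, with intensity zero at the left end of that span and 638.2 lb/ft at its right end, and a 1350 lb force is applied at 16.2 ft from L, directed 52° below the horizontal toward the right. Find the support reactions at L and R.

Resultant of the triangular load: ½ × 638.2 × 15 = 4786.5 lb, acting at 11.6 ft from L (one-third of the span from the peak).
Taking moments about L: R_y·17.2 − (½·638.2·15)·11.6 − 1350·sin52°·16.2 = 0 → R_y = 72757.2/17.2 = 4230.07 ≈ 4230 lb.
ΣF_y = 0: L_y + 4230.07 − ½·638.2·15 − 1350·sin52° = 0 → L_y = 1620 lb.
ΣF_x = 0: L_x + 1350·cos52° = 0 → L_x = -831.1 lb.

L_x = -831.1 lb, L_y = 1620 lb, R_y = 4230 lb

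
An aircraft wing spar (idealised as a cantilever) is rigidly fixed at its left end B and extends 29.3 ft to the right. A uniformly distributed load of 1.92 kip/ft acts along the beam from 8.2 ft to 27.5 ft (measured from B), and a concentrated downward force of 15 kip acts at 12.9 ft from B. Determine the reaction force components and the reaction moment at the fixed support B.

Resultant of the distributed load: 1.92 × 19.3 = 37.056 kip at 17.85 ft from B.
ΣF_x = 0: B_x = 0.
ΣF_y = 0: B_y − 1.92·19.3 − 15 = 0 → B_y = 52.06 kip.
ΣM about B: M_B − (1.92·19.3)·17.85 − 15·12.9 = 0 → M_B = 854.9 kip·ft.

B_x = 0, B_y = 52.06 kip, M_B = 854.9 kip·ft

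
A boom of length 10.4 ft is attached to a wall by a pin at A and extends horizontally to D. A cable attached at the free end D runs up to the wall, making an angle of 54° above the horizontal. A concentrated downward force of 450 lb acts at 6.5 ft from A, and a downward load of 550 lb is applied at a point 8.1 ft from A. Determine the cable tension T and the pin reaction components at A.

ΣM about A: T·sin54°·10.4 − 450·6.5 − 550·8.1 = 0 → T = 7380/(10.4·0.809017) = 877.133 ≈ 877.1 lb.
ΣF_x = 0: A_x − T·cos54° = 0 → A_x = 877.133 × 0.587785 = 515.6 lb.
ΣF_y = 0: A_y + T·sin54° − 450 − 550 = 0 → A_y = 1000 − 877.133 × 0.809017 = 290.4 lb.

T = 877.1 lb, A_x = 515.6 lb, A_y = 290.4 lb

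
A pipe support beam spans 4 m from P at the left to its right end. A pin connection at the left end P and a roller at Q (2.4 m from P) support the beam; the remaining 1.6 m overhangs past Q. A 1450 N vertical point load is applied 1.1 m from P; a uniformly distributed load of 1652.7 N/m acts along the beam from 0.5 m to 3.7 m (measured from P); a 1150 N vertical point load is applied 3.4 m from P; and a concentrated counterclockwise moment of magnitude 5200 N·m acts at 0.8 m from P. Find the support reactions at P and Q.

Resultant of the distributed load: 1652.7 × 3.2 = 5288.64 N at 2.1 m from P.
ΣM about P: Q_y·2.4 − 1450·1.1 − (1652.7·3.2)·2.1 − 1150·3.4 + 5200 = 0 → Q_y = 11411.144/2.4 = 4754.64 ≈ 4755 N.
ΣF_y = 0: P_y + 4754.64 − 1450 − 1652.7·3.2 − 1150 = 0 → P_y = 3134 N.
ΣF_x = 0: no horizontal applied forces, so P_x = 0.

P_x = 0, P_y = 3134 N, Q_y = 4755 N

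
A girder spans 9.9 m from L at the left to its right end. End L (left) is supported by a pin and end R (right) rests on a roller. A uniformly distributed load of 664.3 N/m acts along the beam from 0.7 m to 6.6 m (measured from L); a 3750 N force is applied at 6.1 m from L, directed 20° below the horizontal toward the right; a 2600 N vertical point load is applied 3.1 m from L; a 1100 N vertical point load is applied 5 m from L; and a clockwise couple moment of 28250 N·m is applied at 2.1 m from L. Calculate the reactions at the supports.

L_x = -3524 N, L_y = 2443 N, R_y = 6459 N

Resultant of the distributed load: 664.3 × 5.9 = 3919.37 N at 3.65 m from L.
ΣM about L: R_y·9.9 − (664.3·5.9)·3.65 − 3750·sin20°·6.1 − 2600·3.1 − 1100·5 − 28250 = 0 → R_y = 63939.4/9.9 = 6458.53 ≈ 6459 N.
ΣF_y = 0: L_y + 6458.53 − 664.3·5.9 − 3750·sin20° − 2600 − 1100 = 0 → L_y = 2443 N.
ΣF_x = 0: L_x + 3750·cos20° = 0 → L_x = -3524 N.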